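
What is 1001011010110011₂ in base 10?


Positional values:
Bit 0: 1 × 2^0 = 1
Bit 1: 1 × 2^1 = 2
Bit 4: 1 × 2^4 = 16
Bit 5: 1 × 2^5 = 32
Bit 7: 1 × 2^7 = 128
Bit 9: 1 × 2^9 = 512
Bit 10: 1 × 2^10 = 1024
Bit 12: 1 × 2^12 = 4096
Bit 15: 1 × 2^15 = 32768
Sum = 1 + 2 + 16 + 32 + 128 + 512 + 1024 + 4096 + 32768
= 38579


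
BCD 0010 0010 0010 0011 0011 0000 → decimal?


Each 4-bit group → digit:
  0010 → 2
  0010 → 2
  0010 → 2
  0011 → 3
  0011 → 3
  0000 → 0
= 222330


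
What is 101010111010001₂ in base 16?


Group into 4-bit nibbles: 0101010111010001
  0101 = 5
  0101 = 5
  1101 = D
  0001 = 1
= 0x55D1


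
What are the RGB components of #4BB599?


Hex: #4BB599
R = 4B₁₆ = 75
G = B5₁₆ = 181
B = 99₁₆ = 153
= RGB(75, 181, 153)


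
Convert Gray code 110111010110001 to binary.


Gray code: 110111010110001
MSB stays the same: 1
Each subsequent bit = prev_binary XOR current_gray:
  B[1] = 1 XOR 1 = 0
  B[2] = 0 XOR 0 = 0
  B[3] = 0 XOR 1 = 1
  B[4] = 1 XOR 1 = 0
  B[5] = 0 XOR 1 = 1
  B[6] = 1 XOR 0 = 1
  B[7] = 1 XOR 1 = 0
  B[8] = 0 XOR 0 = 0
  B[9] = 0 XOR 1 = 1
  B[10] = 1 XOR 1 = 0
  B[11] = 0 XOR 0 = 0
  B[12] = 0 XOR 0 = 0
  B[13] = 0 XOR 0 = 0
  B[14] = 0 XOR 1 = 1
= 100101100100001 (19233 decimal)


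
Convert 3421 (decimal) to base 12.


Divide by 12 repeatedly:
3421 ÷ 12 = 285 remainder 1
285 ÷ 12 = 23 remainder 9
23 ÷ 12 = 1 remainder 11
1 ÷ 12 = 0 remainder 1
Reading remainders bottom-up:
= 1B91


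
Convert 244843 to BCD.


Each digit → 4-bit binary:
  2 → 0010
  4 → 0100
  4 → 0100
  8 → 1000
  4 → 0100
  3 → 0011
= 0010 0100 0100 1000 0100 0011


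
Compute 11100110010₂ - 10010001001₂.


Align and subtract column by column (LSB to MSB, borrowing when needed):
  11100110010
- 10010001001
  -----------
  col 0: (0 - 0 borrow-in) - 1 → borrow from next column: (0+2) - 1 = 1, borrow out 1
  col 1: (1 - 1 borrow-in) - 0 → 0 - 0 = 0, borrow out 0
  col 2: (0 - 0 borrow-in) - 0 → 0 - 0 = 0, borrow out 0
  col 3: (0 - 0 borrow-in) - 1 → borrow from next column: (0+2) - 1 = 1, borrow out 1
  col 4: (1 - 1 borrow-in) - 0 → 0 - 0 = 0, borrow out 0
  col 5: (1 - 0 borrow-in) - 0 → 1 - 0 = 1, borrow out 0
  col 6: (0 - 0 borrow-in) - 0 → 0 - 0 = 0, borrow out 0
  col 7: (0 - 0 borrow-in) - 1 → borrow from next column: (0+2) - 1 = 1, borrow out 1
  col 8: (1 - 1 borrow-in) - 0 → 0 - 0 = 0, borrow out 0
  col 9: (1 - 0 borrow-in) - 0 → 1 - 0 = 1, borrow out 0
  col 10: (1 - 0 borrow-in) - 1 → 1 - 1 = 0, borrow out 0
Reading bits MSB→LSB: 01010101001
Strip leading zeros: 1010101001
= 1010101001


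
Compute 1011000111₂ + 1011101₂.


Align and add column by column (LSB to MSB, carry propagating):
  01011000111
+ 00001011101
  -----------
  col 0: 1 + 1 + 0 (carry in) = 2 → bit 0, carry out 1
  col 1: 1 + 0 + 1 (carry in) = 2 → bit 0, carry out 1
  col 2: 1 + 1 + 1 (carry in) = 3 → bit 1, carry out 1
  col 3: 0 + 1 + 1 (carry in) = 2 → bit 0, carry out 1
  col 4: 0 + 1 + 1 (carry in) = 2 → bit 0, carry out 1
  col 5: 0 + 0 + 1 (carry in) = 1 → bit 1, carry out 0
  col 6: 1 + 1 + 0 (carry in) = 2 → bit 0, carry out 1
  col 7: 1 + 0 + 1 (carry in) = 2 → bit 0, carry out 1
  col 8: 0 + 0 + 1 (carry in) = 1 → bit 1, carry out 0
  col 9: 1 + 0 + 0 (carry in) = 1 → bit 1, carry out 0
  col 10: 0 + 0 + 0 (carry in) = 0 → bit 0, carry out 0
Reading bits MSB→LSB: 01100100100
Strip leading zeros: 1100100100
= 1100100100


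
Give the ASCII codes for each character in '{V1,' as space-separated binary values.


String: '{V1,'  (4 characters)
Per-character ASCII lookup:
  '{': special character: '{' = 123 → 1111011
  'V': uppercase starts at 65: 'V' = 65 + 21 = 86 → 1010110
  '1': digits start at 48: '1' = 48 + 1 = 49 → 110001
  ',': special character: ',' = 44 → 101100
= 1111011 1010110 110001 101100


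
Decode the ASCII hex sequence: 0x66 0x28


Codes (hex): 0x66 0x28
Per-code ASCII lookup:
  0x66 = 102  (range 97-122: lowercase, 102 - 97 = 5) → 'f'
  0x28 = 40  (special character) → '('
= 'f('


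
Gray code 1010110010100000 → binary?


Gray code: 1010110010100000
MSB stays the same: 1
Each subsequent bit = prev_binary XOR current_gray:
  B[1] = 1 XOR 0 = 1
  B[2] = 1 XOR 1 = 0
  B[3] = 0 XOR 0 = 0
  B[4] = 0 XOR 1 = 1
  B[5] = 1 XOR 1 = 0
  B[6] = 0 XOR 0 = 0
  B[7] = 0 XOR 0 = 0
  B[8] = 0 XOR 1 = 1
  B[9] = 1 XOR 0 = 1
  B[10] = 1 XOR 1 = 0
  B[11] = 0 XOR 0 = 0
  B[12] = 0 XOR 0 = 0
  B[13] = 0 XOR 0 = 0
  B[14] = 0 XOR 0 = 0
  B[15] = 0 XOR 0 = 0
= 1100100011000000 (51392 decimal)


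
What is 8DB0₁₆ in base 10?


Positional values:
Position 0: 0 × 16^0 = 0 × 1 = 0
Position 1: B × 16^1 = 11 × 16 = 176
Position 2: D × 16^2 = 13 × 256 = 3328
Position 3: 8 × 16^3 = 8 × 4096 = 32768
Sum = 0 + 176 + 3328 + 32768
= 36272


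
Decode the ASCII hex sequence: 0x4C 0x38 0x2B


Codes (hex): 0x4C 0x38 0x2B
Per-code ASCII lookup:
  0x4C = 76  (range 65-90: uppercase, 76 - 65 = 11) → 'L'
  0x38 = 56  (range 48-57: digits, 56 - 48 = 8) → '8'
  0x2B = 43  (special character) → '+'
= 'L8+'


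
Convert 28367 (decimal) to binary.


Divide by 2 repeatedly:
28367 ÷ 2 = 14183 remainder 1
14183 ÷ 2 = 7091 remainder 1
7091 ÷ 2 = 3545 remainder 1
3545 ÷ 2 = 1772 remainder 1
1772 ÷ 2 = 886 remainder 0
886 ÷ 2 = 443 remainder 0
443 ÷ 2 = 221 remainder 1
221 ÷ 2 = 110 remainder 1
110 ÷ 2 = 55 remainder 0
55 ÷ 2 = 27 remainder 1
27 ÷ 2 = 13 remainder 1
13 ÷ 2 = 6 remainder 1
6 ÷ 2 = 3 remainder 0
3 ÷ 2 = 1 remainder 1
1 ÷ 2 = 0 remainder 1
Reading remainders bottom-up:
= 110111011001111


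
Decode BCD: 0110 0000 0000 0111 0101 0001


Each 4-bit group → digit:
  0110 → 6
  0000 → 0
  0000 → 0
  0111 → 7
  0101 → 5
  0001 → 1
= 600751


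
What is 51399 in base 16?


Divide by 16 repeatedly:
51399 ÷ 16 = 3212 remainder 7 (7)
3212 ÷ 16 = 200 remainder 12 (C)
200 ÷ 16 = 12 remainder 8 (8)
12 ÷ 16 = 0 remainder 12 (C)
Reading remainders bottom-up:
= 0xC8C7


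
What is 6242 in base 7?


Divide by 7 repeatedly:
6242 ÷ 7 = 891 remainder 5
891 ÷ 7 = 127 remainder 2
127 ÷ 7 = 18 remainder 1
18 ÷ 7 = 2 remainder 4
2 ÷ 7 = 0 remainder 2
Reading remainders bottom-up:
= 24125


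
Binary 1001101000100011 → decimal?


Positional values:
Bit 0: 1 × 2^0 = 1
Bit 1: 1 × 2^1 = 2
Bit 5: 1 × 2^5 = 32
Bit 9: 1 × 2^9 = 512
Bit 11: 1 × 2^11 = 2048
Bit 12: 1 × 2^12 = 4096
Bit 15: 1 × 2^15 = 32768
Sum = 1 + 2 + 32 + 512 + 2048 + 4096 + 32768
= 39459


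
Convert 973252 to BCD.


Each digit → 4-bit binary:
  9 → 1001
  7 → 0111
  3 → 0011
  2 → 0010
  5 → 0101
  2 → 0010
= 1001 0111 0011 0010 0101 0010


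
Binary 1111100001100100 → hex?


Group into 4-bit nibbles: 1111100001100100
  1111 = F
  1000 = 8
  0110 = 6
  0100 = 4
= 0xF864


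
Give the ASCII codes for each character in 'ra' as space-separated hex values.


String: 'ra'  (2 characters)
Per-character ASCII lookup:
  'r': lowercase starts at 97: 'r' = 97 + 17 = 114 → 0x72
  'a': lowercase starts at 97: 'a' = 97 + 0 = 97 → 0x61
= 0x72 0x61


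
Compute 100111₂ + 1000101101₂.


Align and add column by column (LSB to MSB, carry propagating):
  00000100111
+ 01000101101
  -----------
  col 0: 1 + 1 + 0 (carry in) = 2 → bit 0, carry out 1
  col 1: 1 + 0 + 1 (carry in) = 2 → bit 0, carry out 1
  col 2: 1 + 1 + 1 (carry in) = 3 → bit 1, carry out 1
  col 3: 0 + 1 + 1 (carry in) = 2 → bit 0, carry out 1
  col 4: 0 + 0 + 1 (carry in) = 1 → bit 1, carry out 0
  col 5: 1 + 1 + 0 (carry in) = 2 → bit 0, carry out 1
  col 6: 0 + 0 + 1 (carry in) = 1 → bit 1, carry out 0
  col 7: 0 + 0 + 0 (carry in) = 0 → bit 0, carry out 0
  col 8: 0 + 0 + 0 (carry in) = 0 → bit 0, carry out 0
  col 9: 0 + 1 + 0 (carry in) = 1 → bit 1, carry out 0
  col 10: 0 + 0 + 0 (carry in) = 0 → bit 0, carry out 0
Reading bits MSB→LSB: 01001010100
Strip leading zeros: 1001010100
= 1001010100


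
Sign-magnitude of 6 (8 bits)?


Sign bit: 0 (positive)
Magnitude: 6 = 0000110
= 00000110


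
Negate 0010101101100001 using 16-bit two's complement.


Original: 0010101101100001
Step 1 - Invert all bits: 1101010010011110
Step 2 - Add 1: 1101010010011110 + 1
= 1101010010011111 (represents -11105)


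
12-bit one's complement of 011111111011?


Original: 011111111011
Invert all bits:
  bit 0: 0 → 1
  bit 1: 1 → 0
  bit 2: 1 → 0
  bit 3: 1 → 0
  bit 4: 1 → 0
  bit 5: 1 → 0
  bit 6: 1 → 0
  bit 7: 1 → 0
  bit 8: 1 → 0
  bit 9: 0 → 1
  bit 10: 1 → 0
  bit 11: 1 → 0
= 100000000100


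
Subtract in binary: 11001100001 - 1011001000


Align and subtract column by column (LSB to MSB, borrowing when needed):
  11001100001
- 01011001000
  -----------
  col 0: (1 - 0 borrow-in) - 0 → 1 - 0 = 1, borrow out 0
  col 1: (0 - 0 borrow-in) - 0 → 0 - 0 = 0, borrow out 0
  col 2: (0 - 0 borrow-in) - 0 → 0 - 0 = 0, borrow out 0
  col 3: (0 - 0 borrow-in) - 1 → borrow from next column: (0+2) - 1 = 1, borrow out 1
  col 4: (0 - 1 borrow-in) - 0 → borrow from next column: (-1+2) - 0 = 1, borrow out 1
  col 5: (1 - 1 borrow-in) - 0 → 0 - 0 = 0, borrow out 0
  col 6: (1 - 0 borrow-in) - 1 → 1 - 1 = 0, borrow out 0
  col 7: (0 - 0 borrow-in) - 1 → borrow from next column: (0+2) - 1 = 1, borrow out 1
  col 8: (0 - 1 borrow-in) - 0 → borrow from next column: (-1+2) - 0 = 1, borrow out 1
  col 9: (1 - 1 borrow-in) - 1 → borrow from next column: (0+2) - 1 = 1, borrow out 1
  col 10: (1 - 1 borrow-in) - 0 → 0 - 0 = 0, borrow out 0
Reading bits MSB→LSB: 01110011001
Strip leading zeros: 1110011001
= 1110011001


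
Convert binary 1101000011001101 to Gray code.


Binary: 1101000011001101
Gray code: G = B XOR (B >> 1)
B >> 1 = 0110100001100110
1101000011001101 XOR 0110100001100110:
  1 XOR 0 = 1
  1 XOR 1 = 0
  0 XOR 1 = 1
  1 XOR 0 = 1
  0 XOR 1 = 1
  0 XOR 0 = 0
  0 XOR 0 = 0
  0 XOR 0 = 0
  1 XOR 0 = 1
  1 XOR 1 = 0
  0 XOR 1 = 1
  0 XOR 0 = 0
  1 XOR 0 = 1
  1 XOR 1 = 0
  0 XOR 1 = 1
  1 XOR 0 = 1
= 1011100010101011


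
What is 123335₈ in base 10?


Positional values:
Position 0: 5 × 8^0 = 5
Position 1: 3 × 8^1 = 24
Position 2: 3 × 8^2 = 192
Position 3: 3 × 8^3 = 1536
Position 4: 2 × 8^4 = 8192
Position 5: 1 × 8^5 = 32768
Sum = 5 + 24 + 192 + 1536 + 8192 + 32768
= 42717


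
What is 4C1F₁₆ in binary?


Each hex digit → 4 binary bits:
  4 = 0100
  C = 1100
  1 = 0001
  F = 1111
Concatenate: 0100 1100 0001 1111
= 0100110000011111


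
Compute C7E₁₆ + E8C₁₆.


Align and add column by column (LSB to MSB, each column mod 16 with carry):
  0C7E
+ 0E8C
  ----
  col 0: E(14) + C(12) + 0 (carry in) = 26 → A(10), carry out 1
  col 1: 7(7) + 8(8) + 1 (carry in) = 16 → 0(0), carry out 1
  col 2: C(12) + E(14) + 1 (carry in) = 27 → B(11), carry out 1
  col 3: 0(0) + 0(0) + 1 (carry in) = 1 → 1(1), carry out 0
Reading digits MSB→LSB: 1B0A
Strip leading zeros: 1B0A
= 0x1B0A


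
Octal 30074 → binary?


Each octal digit → 3 binary bits:
  3 = 011
  0 = 000
  0 = 000
  7 = 111
  4 = 100
Concatenate: 011 000 000 111 100
= 011000000111100


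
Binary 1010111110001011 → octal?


Group into 3-bit groups: 001010111110001011
  001 = 1
  010 = 2
  111 = 7
  110 = 6
  001 = 1
  011 = 3
= 0o127613


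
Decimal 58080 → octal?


Divide by 8 repeatedly:
58080 ÷ 8 = 7260 remainder 0
7260 ÷ 8 = 907 remainder 4
907 ÷ 8 = 113 remainder 3
113 ÷ 8 = 14 remainder 1
14 ÷ 8 = 1 remainder 6
1 ÷ 8 = 0 remainder 1
Reading remainders bottom-up:
= 0o161340


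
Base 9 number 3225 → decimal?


Positional values (base 9):
  5 × 9^0 = 5 × 1 = 5
  2 × 9^1 = 2 × 9 = 18
  2 × 9^2 = 2 × 81 = 162
  3 × 9^3 = 3 × 729 = 2187
Sum = 5 + 18 + 162 + 2187
= 2372


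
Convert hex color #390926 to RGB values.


Hex: #390926
R = 39₁₆ = 57
G = 09₁₆ = 9
B = 26₁₆ = 38
= RGB(57, 9, 38)


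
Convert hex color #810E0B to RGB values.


Hex: #810E0B
R = 81₁₆ = 129
G = 0E₁₆ = 14
B = 0B₁₆ = 11
= RGB(129, 14, 11)


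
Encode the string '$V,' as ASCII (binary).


String: '$V,'  (3 characters)
Per-character ASCII lookup:
  '$': special character: '$' = 36 → 100100
  'V': uppercase starts at 65: 'V' = 65 + 21 = 86 → 1010110
  ',': special character: ',' = 44 → 101100
= 100100 1010110 101100


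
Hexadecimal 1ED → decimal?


Positional values:
Position 0: D × 16^0 = 13 × 1 = 13
Position 1: E × 16^1 = 14 × 16 = 224
Position 2: 1 × 16^2 = 1 × 256 = 256
Sum = 13 + 224 + 256
= 493


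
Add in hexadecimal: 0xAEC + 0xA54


Align and add column by column (LSB to MSB, each column mod 16 with carry):
  0AEC
+ 0A54
  ----
  col 0: C(12) + 4(4) + 0 (carry in) = 16 → 0(0), carry out 1
  col 1: E(14) + 5(5) + 1 (carry in) = 20 → 4(4), carry out 1
  col 2: A(10) + A(10) + 1 (carry in) = 21 → 5(5), carry out 1
  col 3: 0(0) + 0(0) + 1 (carry in) = 1 → 1(1), carry out 0
Reading digits MSB→LSB: 1540
Strip leading zeros: 1540
= 0x1540


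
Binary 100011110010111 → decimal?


Positional values:
Bit 0: 1 × 2^0 = 1
Bit 1: 1 × 2^1 = 2
Bit 2: 1 × 2^2 = 4
Bit 4: 1 × 2^4 = 16
Bit 7: 1 × 2^7 = 128
Bit 8: 1 × 2^8 = 256
Bit 9: 1 × 2^9 = 512
Bit 10: 1 × 2^10 = 1024
Bit 14: 1 × 2^14 = 16384
Sum = 1 + 2 + 4 + 16 + 128 + 256 + 512 + 1024 + 16384
= 18327


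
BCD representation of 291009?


Each digit → 4-bit binary:
  2 → 0010
  9 → 1001
  1 → 0001
  0 → 0000
  0 → 0000
  9 → 1001
= 0010 1001 0001 0000 0000 1001


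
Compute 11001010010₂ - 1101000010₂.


Align and subtract column by column (LSB to MSB, borrowing when needed):
  11001010010
- 01101000010
  -----------
  col 0: (0 - 0 borrow-in) - 0 → 0 - 0 = 0, borrow out 0
  col 1: (1 - 0 borrow-in) - 1 → 1 - 1 = 0, borrow out 0
  col 2: (0 - 0 borrow-in) - 0 → 0 - 0 = 0, borrow out 0
  col 3: (0 - 0 borrow-in) - 0 → 0 - 0 = 0, borrow out 0
  col 4: (1 - 0 borrow-in) - 0 → 1 - 0 = 1, borrow out 0
  col 5: (0 - 0 borrow-in) - 0 → 0 - 0 = 0, borrow out 0
  col 6: (1 - 0 borrow-in) - 1 → 1 - 1 = 0, borrow out 0
  col 7: (0 - 0 borrow-in) - 0 → 0 - 0 = 0, borrow out 0
  col 8: (0 - 0 borrow-in) - 1 → borrow from next column: (0+2) - 1 = 1, borrow out 1
  col 9: (1 - 1 borrow-in) - 1 → borrow from next column: (0+2) - 1 = 1, borrow out 1
  col 10: (1 - 1 borrow-in) - 0 → 0 - 0 = 0, borrow out 0
Reading bits MSB→LSB: 01100010000
Strip leading zeros: 1100010000
= 1100010000


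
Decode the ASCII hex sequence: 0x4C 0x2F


Codes (hex): 0x4C 0x2F
Per-code ASCII lookup:
  0x4C = 76  (range 65-90: uppercase, 76 - 65 = 11) → 'L'
  0x2F = 47  (special character) → '/'
= 'L/'


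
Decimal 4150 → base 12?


Divide by 12 repeatedly:
4150 ÷ 12 = 345 remainder 10
345 ÷ 12 = 28 remainder 9
28 ÷ 12 = 2 remainder 4
2 ÷ 12 = 0 remainder 2
Reading remainders bottom-up:
= 249A


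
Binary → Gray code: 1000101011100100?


Binary: 1000101011100100
Gray code: G = B XOR (B >> 1)
B >> 1 = 0100010101110010
1000101011100100 XOR 0100010101110010:
  1 XOR 0 = 1
  0 XOR 1 = 1
  0 XOR 0 = 0
  0 XOR 0 = 0
  1 XOR 0 = 1
  0 XOR 1 = 1
  1 XOR 0 = 1
  0 XOR 1 = 1
  1 XOR 0 = 1
  1 XOR 1 = 0
  1 XOR 1 = 0
  0 XOR 1 = 1
  0 XOR 0 = 0
  1 XOR 0 = 1
  0 XOR 1 = 1
  0 XOR 0 = 0
= 1100111110010110


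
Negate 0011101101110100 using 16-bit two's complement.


Original: 0011101101110100
Step 1 - Invert all bits: 1100010010001011
Step 2 - Add 1: 1100010010001011 + 1
= 1100010010001100 (represents -15220)


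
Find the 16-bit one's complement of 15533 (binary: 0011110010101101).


Original: 0011110010101101
Invert all bits:
  bit 0: 0 → 1
  bit 1: 0 → 1
  bit 2: 1 → 0
  bit 3: 1 → 0
  bit 4: 1 → 0
  bit 5: 1 → 0
  bit 6: 0 → 1
  bit 7: 0 → 1
  bit 8: 1 → 0
  bit 9: 0 → 1
  bit 10: 1 → 0
  bit 11: 0 → 1
  bit 12: 1 → 0
  bit 13: 1 → 0
  bit 14: 0 → 1
  bit 15: 1 → 0
= 1100001101010010


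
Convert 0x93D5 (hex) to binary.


Each hex digit → 4 binary bits:
  9 = 1001
  3 = 0011
  D = 1101
  5 = 0101
Concatenate: 1001 0011 1101 0101
= 1001001111010101


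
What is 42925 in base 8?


Divide by 8 repeatedly:
42925 ÷ 8 = 5365 remainder 5
5365 ÷ 8 = 670 remainder 5
670 ÷ 8 = 83 remainder 6
83 ÷ 8 = 10 remainder 3
10 ÷ 8 = 1 remainder 2
1 ÷ 8 = 0 remainder 1
Reading remainders bottom-up:
= 0o123655


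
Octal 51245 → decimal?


Positional values:
Position 0: 5 × 8^0 = 5
Position 1: 4 × 8^1 = 32
Position 2: 2 × 8^2 = 128
Position 3: 1 × 8^3 = 512
Position 4: 5 × 8^4 = 20480
Sum = 5 + 32 + 128 + 512 + 20480
= 21157


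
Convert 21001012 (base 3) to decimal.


Positional values (base 3):
  2 × 3^0 = 2 × 1 = 2
  1 × 3^1 = 1 × 3 = 3
  0 × 3^2 = 0 × 9 = 0
  1 × 3^3 = 1 × 27 = 27
  0 × 3^4 = 0 × 81 = 0
  0 × 3^5 = 0 × 243 = 0
  1 × 3^6 = 1 × 729 = 729
  2 × 3^7 = 2 × 2187 = 4374
Sum = 2 + 3 + 0 + 27 + 0 + 0 + 729 + 4374
= 5135


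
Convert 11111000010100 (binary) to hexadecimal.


Group into 4-bit nibbles: 0011111000010100
  0011 = 3
  1110 = E
  0001 = 1
  0100 = 4
= 0x3E14


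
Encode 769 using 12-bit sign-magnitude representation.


Sign bit: 0 (positive)
Magnitude: 769 = 01100000001
= 001100000001


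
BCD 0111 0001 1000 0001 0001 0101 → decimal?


Each 4-bit group → digit:
  0111 → 7
  0001 → 1
  1000 → 8
  0001 → 1
  0001 → 1
  0101 → 5
= 718115


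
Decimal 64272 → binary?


Divide by 2 repeatedly:
64272 ÷ 2 = 32136 remainder 0
32136 ÷ 2 = 16068 remainder 0
16068 ÷ 2 = 8034 remainder 0
8034 ÷ 2 = 4017 remainder 0
4017 ÷ 2 = 2008 remainder 1
2008 ÷ 2 = 1004 remainder 0
1004 ÷ 2 = 502 remainder 0
502 ÷ 2 = 251 remainder 0
251 ÷ 2 = 125 remainder 1
125 ÷ 2 = 62 remainder 1
62 ÷ 2 = 31 remainder 0
31 ÷ 2 = 15 remainder 1
15 ÷ 2 = 7 remainder 1
7 ÷ 2 = 3 remainder 1
3 ÷ 2 = 1 remainder 1
1 ÷ 2 = 0 remainder 1
Reading remainders bottom-up:
= 1111101100010000


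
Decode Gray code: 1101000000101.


Gray code: 1101000000101
MSB stays the same: 1
Each subsequent bit = prev_binary XOR current_gray:
  B[1] = 1 XOR 1 = 0
  B[2] = 0 XOR 0 = 0
  B[3] = 0 XOR 1 = 1
  B[4] = 1 XOR 0 = 1
  B[5] = 1 XOR 0 = 1
  B[6] = 1 XOR 0 = 1
  B[7] = 1 XOR 0 = 1
  B[8] = 1 XOR 0 = 1
  B[9] = 1 XOR 0 = 1
  B[10] = 1 XOR 1 = 0
  B[11] = 0 XOR 0 = 0
  B[12] = 0 XOR 1 = 1
= 1001111111001 (5113 decimal)


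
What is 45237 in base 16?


Divide by 16 repeatedly:
45237 ÷ 16 = 2827 remainder 5 (5)
2827 ÷ 16 = 176 remainder 11 (B)
176 ÷ 16 = 11 remainder 0 (0)
11 ÷ 16 = 0 remainder 11 (B)
Reading remainders bottom-up:
= 0xB0B5


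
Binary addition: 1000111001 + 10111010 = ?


Align and add column by column (LSB to MSB, carry propagating):
  01000111001
+ 00010111010
  -----------
  col 0: 1 + 0 + 0 (carry in) = 1 → bit 1, carry out 0
  col 1: 0 + 1 + 0 (carry in) = 1 → bit 1, carry out 0
  col 2: 0 + 0 + 0 (carry in) = 0 → bit 0, carry out 0
  col 3: 1 + 1 + 0 (carry in) = 2 → bit 0, carry out 1
  col 4: 1 + 1 + 1 (carry in) = 3 → bit 1, carry out 1
  col 5: 1 + 1 + 1 (carry in) = 3 → bit 1, carry out 1
  col 6: 0 + 0 + 1 (carry in) = 1 → bit 1, carry out 0
  col 7: 0 + 1 + 0 (carry in) = 1 → bit 1, carry out 0
  col 8: 0 + 0 + 0 (carry in) = 0 → bit 0, carry out 0
  col 9: 1 + 0 + 0 (carry in) = 1 → bit 1, carry out 0
  col 10: 0 + 0 + 0 (carry in) = 0 → bit 0, carry out 0
Reading bits MSB→LSB: 01011110011
Strip leading zeros: 1011110011
= 1011110011


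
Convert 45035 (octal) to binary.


Each octal digit → 3 binary bits:
  4 = 100
  5 = 101
  0 = 000
  3 = 011
  5 = 101
Concatenate: 100 101 000 011 101
= 100101000011101


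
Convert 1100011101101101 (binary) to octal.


Group into 3-bit groups: 001100011101101101
  001 = 1
  100 = 4
  011 = 3
  101 = 5
  101 = 5
  101 = 5
= 0o143555


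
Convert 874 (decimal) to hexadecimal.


Divide by 16 repeatedly:
874 ÷ 16 = 54 remainder 10 (A)
54 ÷ 16 = 3 remainder 6 (6)
3 ÷ 16 = 0 remainder 3 (3)
Reading remainders bottom-up:
= 0x36A


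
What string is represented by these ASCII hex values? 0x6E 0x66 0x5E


Codes (hex): 0x6E 0x66 0x5E
Per-code ASCII lookup:
  0x6E = 110  (range 97-122: lowercase, 110 - 97 = 13) → 'n'
  0x66 = 102  (range 97-122: lowercase, 102 - 97 = 5) → 'f'
  0x5E = 94  (special character) → '^'
= 'nf^'


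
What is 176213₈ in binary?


Each octal digit → 3 binary bits:
  1 = 001
  7 = 111
  6 = 110
  2 = 010
  1 = 001
  3 = 011
Concatenate: 001 111 110 010 001 011
= 001111110010001011


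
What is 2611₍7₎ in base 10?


Positional values (base 7):
  1 × 7^0 = 1 × 1 = 1
  1 × 7^1 = 1 × 7 = 7
  6 × 7^2 = 6 × 49 = 294
  2 × 7^3 = 2 × 343 = 686
Sum = 1 + 7 + 294 + 686
= 988


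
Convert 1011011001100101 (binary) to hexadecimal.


Group into 4-bit nibbles: 1011011001100101
  1011 = B
  0110 = 6
  0110 = 6
  0101 = 5
= 0xB665


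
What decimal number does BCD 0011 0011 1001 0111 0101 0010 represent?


Each 4-bit group → digit:
  0011 → 3
  0011 → 3
  1001 → 9
  0111 → 7
  0101 → 5
  0010 → 2
= 339752


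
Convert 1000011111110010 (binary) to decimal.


Positional values:
Bit 1: 1 × 2^1 = 2
Bit 4: 1 × 2^4 = 16
Bit 5: 1 × 2^5 = 32
Bit 6: 1 × 2^6 = 64
Bit 7: 1 × 2^7 = 128
Bit 8: 1 × 2^8 = 256
Bit 9: 1 × 2^9 = 512
Bit 10: 1 × 2^10 = 1024
Bit 15: 1 × 2^15 = 32768
Sum = 2 + 16 + 32 + 64 + 128 + 256 + 512 + 1024 + 32768
= 34802


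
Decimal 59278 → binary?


Divide by 2 repeatedly:
59278 ÷ 2 = 29639 remainder 0
29639 ÷ 2 = 14819 remainder 1
14819 ÷ 2 = 7409 remainder 1
7409 ÷ 2 = 3704 remainder 1
3704 ÷ 2 = 1852 remainder 0
1852 ÷ 2 = 926 remainder 0
926 ÷ 2 = 463 remainder 0
463 ÷ 2 = 231 remainder 1
231 ÷ 2 = 115 remainder 1
115 ÷ 2 = 57 remainder 1
57 ÷ 2 = 28 remainder 1
28 ÷ 2 = 14 remainder 0
14 ÷ 2 = 7 remainder 0
7 ÷ 2 = 3 remainder 1
3 ÷ 2 = 1 remainder 1
1 ÷ 2 = 0 remainder 1
Reading remainders bottom-up:
= 1110011110001110


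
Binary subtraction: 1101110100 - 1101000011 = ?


Align and subtract column by column (LSB to MSB, borrowing when needed):
  1101110100
- 1101000011
  ----------
  col 0: (0 - 0 borrow-in) - 1 → borrow from next column: (0+2) - 1 = 1, borrow out 1
  col 1: (0 - 1 borrow-in) - 1 → borrow from next column: (-1+2) - 1 = 0, borrow out 1
  col 2: (1 - 1 borrow-in) - 0 → 0 - 0 = 0, borrow out 0
  col 3: (0 - 0 borrow-in) - 0 → 0 - 0 = 0, borrow out 0
  col 4: (1 - 0 borrow-in) - 0 → 1 - 0 = 1, borrow out 0
  col 5: (1 - 0 borrow-in) - 0 → 1 - 0 = 1, borrow out 0
  col 6: (1 - 0 borrow-in) - 1 → 1 - 1 = 0, borrow out 0
  col 7: (0 - 0 borrow-in) - 0 → 0 - 0 = 0, borrow out 0
  col 8: (1 - 0 borrow-in) - 1 → 1 - 1 = 0, borrow out 0
  col 9: (1 - 0 borrow-in) - 1 → 1 - 1 = 0, borrow out 0
Reading bits MSB→LSB: 0000110001
Strip leading zeros: 110001
= 110001


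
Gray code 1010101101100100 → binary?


Gray code: 1010101101100100
MSB stays the same: 1
Each subsequent bit = prev_binary XOR current_gray:
  B[1] = 1 XOR 0 = 1
  B[2] = 1 XOR 1 = 0
  B[3] = 0 XOR 0 = 0
  B[4] = 0 XOR 1 = 1
  B[5] = 1 XOR 0 = 1
  B[6] = 1 XOR 1 = 0
  B[7] = 0 XOR 1 = 1
  B[8] = 1 XOR 0 = 1
  B[9] = 1 XOR 1 = 0
  B[10] = 0 XOR 1 = 1
  B[11] = 1 XOR 0 = 1
  B[12] = 1 XOR 0 = 1
  B[13] = 1 XOR 1 = 0
  B[14] = 0 XOR 0 = 0
  B[15] = 0 XOR 0 = 0
= 1100110110111000 (52664 decimal)


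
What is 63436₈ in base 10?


Positional values:
Position 0: 6 × 8^0 = 6
Position 1: 3 × 8^1 = 24
Position 2: 4 × 8^2 = 256
Position 3: 3 × 8^3 = 1536
Position 4: 6 × 8^4 = 24576
Sum = 6 + 24 + 256 + 1536 + 24576
= 26398


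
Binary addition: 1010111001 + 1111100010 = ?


Align and add column by column (LSB to MSB, carry propagating):
  01010111001
+ 01111100010
  -----------
  col 0: 1 + 0 + 0 (carry in) = 1 → bit 1, carry out 0
  col 1: 0 + 1 + 0 (carry in) = 1 → bit 1, carry out 0
  col 2: 0 + 0 + 0 (carry in) = 0 → bit 0, carry out 0
  col 3: 1 + 0 + 0 (carry in) = 1 → bit 1, carry out 0
  col 4: 1 + 0 + 0 (carry in) = 1 → bit 1, carry out 0
  col 5: 1 + 1 + 0 (carry in) = 2 → bit 0, carry out 1
  col 6: 0 + 1 + 1 (carry in) = 2 → bit 0, carry out 1
  col 7: 1 + 1 + 1 (carry in) = 3 → bit 1, carry out 1
  col 8: 0 + 1 + 1 (carry in) = 2 → bit 0, carry out 1
  col 9: 1 + 1 + 1 (carry in) = 3 → bit 1, carry out 1
  col 10: 0 + 0 + 1 (carry in) = 1 → bit 1, carry out 0
Reading bits MSB→LSB: 11010011011
Strip leading zeros: 11010011011
= 11010011011


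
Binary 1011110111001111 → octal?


Group into 3-bit groups: 001011110111001111
  001 = 1
  011 = 3
  110 = 6
  111 = 7
  001 = 1
  111 = 7
= 0o136717


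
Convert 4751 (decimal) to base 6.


Divide by 6 repeatedly:
4751 ÷ 6 = 791 remainder 5
791 ÷ 6 = 131 remainder 5
131 ÷ 6 = 21 remainder 5
21 ÷ 6 = 3 remainder 3
3 ÷ 6 = 0 remainder 3
Reading remainders bottom-up:
= 33555


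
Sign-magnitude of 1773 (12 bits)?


Sign bit: 0 (positive)
Magnitude: 1773 = 11011101101
= 011011101101


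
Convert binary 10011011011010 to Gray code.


Binary: 10011011011010
Gray code: G = B XOR (B >> 1)
B >> 1 = 01001101101101
10011011011010 XOR 01001101101101:
  1 XOR 0 = 1
  0 XOR 1 = 1
  0 XOR 0 = 0
  1 XOR 0 = 1
  1 XOR 1 = 0
  0 XOR 1 = 1
  1 XOR 0 = 1
  1 XOR 1 = 0
  0 XOR 1 = 1
  1 XOR 0 = 1
  1 XOR 1 = 0
  0 XOR 1 = 1
  1 XOR 0 = 1
  0 XOR 1 = 1
= 11010110110111


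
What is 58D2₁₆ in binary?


Each hex digit → 4 binary bits:
  5 = 0101
  8 = 1000
  D = 1101
  2 = 0010
Concatenate: 0101 1000 1101 0010
= 0101100011010010


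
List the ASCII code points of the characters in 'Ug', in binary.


String: 'Ug'  (2 characters)
Per-character ASCII lookup:
  'U': uppercase starts at 65: 'U' = 65 + 20 = 85 → 1010101
  'g': lowercase starts at 97: 'g' = 97 + 6 = 103 → 1100111
= 1010101 1100111


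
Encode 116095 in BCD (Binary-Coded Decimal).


Each digit → 4-bit binary:
  1 → 0001
  1 → 0001
  6 → 0110
  0 → 0000
  9 → 1001
  5 → 0101
= 0001 0001 0110 0000 1001 0101


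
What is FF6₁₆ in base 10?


Positional values:
Position 0: 6 × 16^0 = 6 × 1 = 6
Position 1: F × 16^1 = 15 × 16 = 240
Position 2: F × 16^2 = 15 × 256 = 3840
Sum = 6 + 240 + 3840
= 4086


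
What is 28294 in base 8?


Divide by 8 repeatedly:
28294 ÷ 8 = 3536 remainder 6
3536 ÷ 8 = 442 remainder 0
442 ÷ 8 = 55 remainder 2
55 ÷ 8 = 6 remainder 7
6 ÷ 8 = 0 remainder 6
Reading remainders bottom-up:
= 0o67206


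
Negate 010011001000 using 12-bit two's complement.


Original: 010011001000
Step 1 - Invert all bits: 101100110111
Step 2 - Add 1: 101100110111 + 1
= 101100111000 (represents -1224)


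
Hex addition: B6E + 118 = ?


Align and add column by column (LSB to MSB, each column mod 16 with carry):
  0B6E
+ 0118
  ----
  col 0: E(14) + 8(8) + 0 (carry in) = 22 → 6(6), carry out 1
  col 1: 6(6) + 1(1) + 1 (carry in) = 8 → 8(8), carry out 0
  col 2: B(11) + 1(1) + 0 (carry in) = 12 → C(12), carry out 0
  col 3: 0(0) + 0(0) + 0 (carry in) = 0 → 0(0), carry out 0
Reading digits MSB→LSB: 0C86
Strip leading zeros: C86
= 0xC86


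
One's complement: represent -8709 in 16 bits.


Original: 0010001000000101
Invert all bits:
  bit 0: 0 → 1
  bit 1: 0 → 1
  bit 2: 1 → 0
  bit 3: 0 → 1
  bit 4: 0 → 1
  bit 5: 0 → 1
  bit 6: 1 → 0
  bit 7: 0 → 1
  bit 8: 0 → 1
  bit 9: 0 → 1
  bit 10: 0 → 1
  bit 11: 0 → 1
  bit 12: 0 → 1
  bit 13: 1 → 0
  bit 14: 0 → 1
  bit 15: 1 → 0
= 1101110111111010


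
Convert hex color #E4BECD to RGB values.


Hex: #E4BECD
R = E4₁₆ = 228
G = BE₁₆ = 190
B = CD₁₆ = 205
= RGB(228, 190, 205)


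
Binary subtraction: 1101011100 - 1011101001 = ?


Align and subtract column by column (LSB to MSB, borrowing when needed):
  1101011100
- 1011101001
  ----------
  col 0: (0 - 0 borrow-in) - 1 → borrow from next column: (0+2) - 1 = 1, borrow out 1
  col 1: (0 - 1 borrow-in) - 0 → borrow from next column: (-1+2) - 0 = 1, borrow out 1
  col 2: (1 - 1 borrow-in) - 0 → 0 - 0 = 0, borrow out 0
  col 3: (1 - 0 borrow-in) - 1 → 1 - 1 = 0, borrow out 0
  col 4: (1 - 0 borrow-in) - 0 → 1 - 0 = 1, borrow out 0
  col 5: (0 - 0 borrow-in) - 1 → borrow from next column: (0+2) - 1 = 1, borrow out 1
  col 6: (1 - 1 borrow-in) - 1 → borrow from next column: (0+2) - 1 = 1, borrow out 1
  col 7: (0 - 1 borrow-in) - 1 → borrow from next column: (-1+2) - 1 = 0, borrow out 1
  col 8: (1 - 1 borrow-in) - 0 → 0 - 0 = 0, borrow out 0
  col 9: (1 - 0 borrow-in) - 1 → 1 - 1 = 0, borrow out 0
Reading bits MSB→LSB: 0001110011
Strip leading zeros: 1110011
= 1110011


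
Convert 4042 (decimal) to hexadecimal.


Divide by 16 repeatedly:
4042 ÷ 16 = 252 remainder 10 (A)
252 ÷ 16 = 15 remainder 12 (C)
15 ÷ 16 = 0 remainder 15 (F)
Reading remainders bottom-up:
= 0xFCA


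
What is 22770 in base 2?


Divide by 2 repeatedly:
22770 ÷ 2 = 11385 remainder 0
11385 ÷ 2 = 5692 remainder 1
5692 ÷ 2 = 2846 remainder 0
2846 ÷ 2 = 1423 remainder 0
1423 ÷ 2 = 711 remainder 1
711 ÷ 2 = 355 remainder 1
355 ÷ 2 = 177 remainder 1
177 ÷ 2 = 88 remainder 1
88 ÷ 2 = 44 remainder 0
44 ÷ 2 = 22 remainder 0
22 ÷ 2 = 11 remainder 0
11 ÷ 2 = 5 remainder 1
5 ÷ 2 = 2 remainder 1
2 ÷ 2 = 1 remainder 0
1 ÷ 2 = 0 remainder 1
Reading remainders bottom-up:
= 101100011110010


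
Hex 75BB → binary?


Each hex digit → 4 binary bits:
  7 = 0111
  5 = 0101
  B = 1011
  B = 1011
Concatenate: 0111 0101 1011 1011
= 0111010110111011


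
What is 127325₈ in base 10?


Positional values:
Position 0: 5 × 8^0 = 5
Position 1: 2 × 8^1 = 16
Position 2: 3 × 8^2 = 192
Position 3: 7 × 8^3 = 3584
Position 4: 2 × 8^4 = 8192
Position 5: 1 × 8^5 = 32768
Sum = 5 + 16 + 192 + 3584 + 8192 + 32768
= 44757


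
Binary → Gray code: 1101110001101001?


Binary: 1101110001101001
Gray code: G = B XOR (B >> 1)
B >> 1 = 0110111000110100
1101110001101001 XOR 0110111000110100:
  1 XOR 0 = 1
  1 XOR 1 = 0
  0 XOR 1 = 1
  1 XOR 0 = 1
  1 XOR 1 = 0
  1 XOR 1 = 0
  0 XOR 1 = 1
  0 XOR 0 = 0
  0 XOR 0 = 0
  1 XOR 0 = 1
  1 XOR 1 = 0
  0 XOR 1 = 1
  1 XOR 0 = 1
  0 XOR 1 = 1
  0 XOR 0 = 0
  1 XOR 0 = 1
= 1011001001011101


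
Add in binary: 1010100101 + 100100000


Align and add column by column (LSB to MSB, carry propagating):
  01010100101
+ 00100100000
  -----------
  col 0: 1 + 0 + 0 (carry in) = 1 → bit 1, carry out 0
  col 1: 0 + 0 + 0 (carry in) = 0 → bit 0, carry out 0
  col 2: 1 + 0 + 0 (carry in) = 1 → bit 1, carry out 0
  col 3: 0 + 0 + 0 (carry in) = 0 → bit 0, carry out 0
  col 4: 0 + 0 + 0 (carry in) = 0 → bit 0, carry out 0
  col 5: 1 + 1 + 0 (carry in) = 2 → bit 0, carry out 1
  col 6: 0 + 0 + 1 (carry in) = 1 → bit 1, carry out 0
  col 7: 1 + 0 + 0 (carry in) = 1 → bit 1, carry out 0
  col 8: 0 + 1 + 0 (carry in) = 1 → bit 1, carry out 0
  col 9: 1 + 0 + 0 (carry in) = 1 → bit 1, carry out 0
  col 10: 0 + 0 + 0 (carry in) = 0 → bit 0, carry out 0
Reading bits MSB→LSB: 01111000101
Strip leading zeros: 1111000101
= 1111000101


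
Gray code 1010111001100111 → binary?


Gray code: 1010111001100111
MSB stays the same: 1
Each subsequent bit = prev_binary XOR current_gray:
  B[1] = 1 XOR 0 = 1
  B[2] = 1 XOR 1 = 0
  B[3] = 0 XOR 0 = 0
  B[4] = 0 XOR 1 = 1
  B[5] = 1 XOR 1 = 0
  B[6] = 0 XOR 1 = 1
  B[7] = 1 XOR 0 = 1
  B[8] = 1 XOR 0 = 1
  B[9] = 1 XOR 1 = 0
  B[10] = 0 XOR 1 = 1
  B[11] = 1 XOR 0 = 1
  B[12] = 1 XOR 0 = 1
  B[13] = 1 XOR 1 = 0
  B[14] = 0 XOR 1 = 1
  B[15] = 1 XOR 1 = 0
= 1100101110111010 (52154 decimal)


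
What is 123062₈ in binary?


Each octal digit → 3 binary bits:
  1 = 001
  2 = 010
  3 = 011
  0 = 000
  6 = 110
  2 = 010
Concatenate: 001 010 011 000 110 010
= 001010011000110010


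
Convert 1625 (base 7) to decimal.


Positional values (base 7):
  5 × 7^0 = 5 × 1 = 5
  2 × 7^1 = 2 × 7 = 14
  6 × 7^2 = 6 × 49 = 294
  1 × 7^3 = 1 × 343 = 343
Sum = 5 + 14 + 294 + 343
= 656


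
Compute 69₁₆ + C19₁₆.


Align and add column by column (LSB to MSB, each column mod 16 with carry):
  0069
+ 0C19
  ----
  col 0: 9(9) + 9(9) + 0 (carry in) = 18 → 2(2), carry out 1
  col 1: 6(6) + 1(1) + 1 (carry in) = 8 → 8(8), carry out 0
  col 2: 0(0) + C(12) + 0 (carry in) = 12 → C(12), carry out 0
  col 3: 0(0) + 0(0) + 0 (carry in) = 0 → 0(0), carry out 0
Reading digits MSB→LSB: 0C82
Strip leading zeros: C82
= 0xC82


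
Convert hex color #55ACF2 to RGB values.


Hex: #55ACF2
R = 55₁₆ = 85
G = AC₁₆ = 172
B = F2₁₆ = 242
= RGB(85, 172, 242)


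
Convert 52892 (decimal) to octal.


Divide by 8 repeatedly:
52892 ÷ 8 = 6611 remainder 4
6611 ÷ 8 = 826 remainder 3
826 ÷ 8 = 103 remainder 2
103 ÷ 8 = 12 remainder 7
12 ÷ 8 = 1 remainder 4
1 ÷ 8 = 0 remainder 1
Reading remainders bottom-up:
= 0o147234


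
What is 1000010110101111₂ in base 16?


Group into 4-bit nibbles: 1000010110101111
  1000 = 8
  0101 = 5
  1010 = A
  1111 = F
= 0x85AF


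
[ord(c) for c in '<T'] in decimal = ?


String: '<T'  (2 characters)
Per-character ASCII lookup:
  '<': special character: '<' = 60
  'T': uppercase starts at 65: 'T' = 65 + 19 = 84
= 60 84


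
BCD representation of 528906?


Each digit → 4-bit binary:
  5 → 0101
  2 → 0010
  8 → 1000
  9 → 1001
  0 → 0000
  6 → 0110
= 0101 0010 1000 1001 0000 0110


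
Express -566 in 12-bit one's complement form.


Original: 001000110110
Invert all bits:
  bit 0: 0 → 1
  bit 1: 0 → 1
  bit 2: 1 → 0
  bit 3: 0 → 1
  bit 4: 0 → 1
  bit 5: 0 → 1
  bit 6: 1 → 0
  bit 7: 1 → 0
  bit 8: 0 → 1
  bit 9: 1 → 0
  bit 10: 1 → 0
  bit 11: 0 → 1
= 110111001001


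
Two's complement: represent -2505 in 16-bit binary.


Original: 0000100111001001
Step 1 - Invert all bits: 1111011000110110
Step 2 - Add 1: 1111011000110110 + 1
= 1111011000110111 (represents -2505)


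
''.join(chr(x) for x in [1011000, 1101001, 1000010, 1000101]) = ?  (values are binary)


Codes (binary): 1011000 1101001 1000010 1000101
Per-code ASCII lookup:
  1011000 = 88  (range 65-90: uppercase, 88 - 65 = 23) → 'X'
  1101001 = 105  (range 97-122: lowercase, 105 - 97 = 8) → 'i'
  1000010 = 66  (range 65-90: uppercase, 66 - 65 = 1) → 'B'
  1000101 = 69  (range 65-90: uppercase, 69 - 65 = 4) → 'E'
= 'XiBE'


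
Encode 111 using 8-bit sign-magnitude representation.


Sign bit: 0 (positive)
Magnitude: 111 = 1101111
= 01101111


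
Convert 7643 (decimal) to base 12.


Divide by 12 repeatedly:
7643 ÷ 12 = 636 remainder 11
636 ÷ 12 = 53 remainder 0
53 ÷ 12 = 4 remainder 5
4 ÷ 12 = 0 remainder 4
Reading remainders bottom-up:
= 450B


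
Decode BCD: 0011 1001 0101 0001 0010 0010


Each 4-bit group → digit:
  0011 → 3
  1001 → 9
  0101 → 5
  0001 → 1
  0010 → 2
  0010 → 2
= 395122


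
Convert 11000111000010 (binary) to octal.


Group into 3-bit groups: 011000111000010
  011 = 3
  000 = 0
  111 = 7
  000 = 0
  010 = 2
= 0o30702


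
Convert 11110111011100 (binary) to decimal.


Positional values:
Bit 2: 1 × 2^2 = 4
Bit 3: 1 × 2^3 = 8
Bit 4: 1 × 2^4 = 16
Bit 6: 1 × 2^6 = 64
Bit 7: 1 × 2^7 = 128
Bit 8: 1 × 2^8 = 256
Bit 10: 1 × 2^10 = 1024
Bit 11: 1 × 2^11 = 2048
Bit 12: 1 × 2^12 = 4096
Bit 13: 1 × 2^13 = 8192
Sum = 4 + 8 + 16 + 64 + 128 + 256 + 1024 + 2048 + 4096 + 8192
= 15836


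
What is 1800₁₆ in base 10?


Positional values:
Position 0: 0 × 16^0 = 0 × 1 = 0
Position 1: 0 × 16^1 = 0 × 16 = 0
Position 2: 8 × 16^2 = 8 × 256 = 2048
Position 3: 1 × 16^3 = 1 × 4096 = 4096
Sum = 0 + 0 + 2048 + 4096
= 6144


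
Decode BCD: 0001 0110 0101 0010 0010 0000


Each 4-bit group → digit:
  0001 → 1
  0110 → 6
  0101 → 5
  0010 → 2
  0010 → 2
  0000 → 0
= 165220


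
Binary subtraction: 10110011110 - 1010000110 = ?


Align and subtract column by column (LSB to MSB, borrowing when needed):
  10110011110
- 01010000110
  -----------
  col 0: (0 - 0 borrow-in) - 0 → 0 - 0 = 0, borrow out 0
  col 1: (1 - 0 borrow-in) - 1 → 1 - 1 = 0, borrow out 0
  col 2: (1 - 0 borrow-in) - 1 → 1 - 1 = 0, borrow out 0
  col 3: (1 - 0 borrow-in) - 0 → 1 - 0 = 1, borrow out 0
  col 4: (1 - 0 borrow-in) - 0 → 1 - 0 = 1, borrow out 0
  col 5: (0 - 0 borrow-in) - 0 → 0 - 0 = 0, borrow out 0
  col 6: (0 - 0 borrow-in) - 0 → 0 - 0 = 0, borrow out 0
  col 7: (1 - 0 borrow-in) - 1 → 1 - 1 = 0, borrow out 0
  col 8: (1 - 0 borrow-in) - 0 → 1 - 0 = 1, borrow out 0
  col 9: (0 - 0 borrow-in) - 1 → borrow from next column: (0+2) - 1 = 1, borrow out 1
  col 10: (1 - 1 borrow-in) - 0 → 0 - 0 = 0, borrow out 0
Reading bits MSB→LSB: 01100011000
Strip leading zeros: 1100011000
= 1100011000


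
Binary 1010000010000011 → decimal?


Positional values:
Bit 0: 1 × 2^0 = 1
Bit 1: 1 × 2^1 = 2
Bit 7: 1 × 2^7 = 128
Bit 13: 1 × 2^13 = 8192
Bit 15: 1 × 2^15 = 32768
Sum = 1 + 2 + 128 + 8192 + 32768
= 41091


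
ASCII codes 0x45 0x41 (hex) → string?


Codes (hex): 0x45 0x41
Per-code ASCII lookup:
  0x45 = 69  (range 65-90: uppercase, 69 - 65 = 4) → 'E'
  0x41 = 65  (range 65-90: uppercase, 65 - 65 = 0) → 'A'
= 'EA'


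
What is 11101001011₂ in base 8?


Group into 3-bit groups: 011101001011
  011 = 3
  101 = 5
  001 = 1
  011 = 3
= 0o3513


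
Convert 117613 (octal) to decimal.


Positional values:
Position 0: 3 × 8^0 = 3
Position 1: 1 × 8^1 = 8
Position 2: 6 × 8^2 = 384
Position 3: 7 × 8^3 = 3584
Position 4: 1 × 8^4 = 4096
Position 5: 1 × 8^5 = 32768
Sum = 3 + 8 + 384 + 3584 + 4096 + 32768
= 40843


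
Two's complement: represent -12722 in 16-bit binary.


Original: 0011000110110010
Step 1 - Invert all bits: 1100111001001101
Step 2 - Add 1: 1100111001001101 + 1
= 1100111001001110 (represents -12722)


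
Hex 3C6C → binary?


Each hex digit → 4 binary bits:
  3 = 0011
  C = 1100
  6 = 0110
  C = 1100
Concatenate: 0011 1100 0110 1100
= 0011110001101100


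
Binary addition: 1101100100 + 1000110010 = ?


Align and add column by column (LSB to MSB, carry propagating):
  01101100100
+ 01000110010
  -----------
  col 0: 0 + 0 + 0 (carry in) = 0 → bit 0, carry out 0
  col 1: 0 + 1 + 0 (carry in) = 1 → bit 1, carry out 0
  col 2: 1 + 0 + 0 (carry in) = 1 → bit 1, carry out 0
  col 3: 0 + 0 + 0 (carry in) = 0 → bit 0, carry out 0
  col 4: 0 + 1 + 0 (carry in) = 1 → bit 1, carry out 0
  col 5: 1 + 1 + 0 (carry in) = 2 → bit 0, carry out 1
  col 6: 1 + 0 + 1 (carry in) = 2 → bit 0, carry out 1
  col 7: 0 + 0 + 1 (carry in) = 1 → bit 1, carry out 0
  col 8: 1 + 0 + 0 (carry in) = 1 → bit 1, carry out 0
  col 9: 1 + 1 + 0 (carry in) = 2 → bit 0, carry out 1
  col 10: 0 + 0 + 1 (carry in) = 1 → bit 1, carry out 0
Reading bits MSB→LSB: 10110010110
Strip leading zeros: 10110010110
= 10110010110


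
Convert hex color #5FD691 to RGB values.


Hex: #5FD691
R = 5F₁₆ = 95
G = D6₁₆ = 214
B = 91₁₆ = 145
= RGB(95, 214, 145)


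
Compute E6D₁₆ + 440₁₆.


Align and add column by column (LSB to MSB, each column mod 16 with carry):
  0E6D
+ 0440
  ----
  col 0: D(13) + 0(0) + 0 (carry in) = 13 → D(13), carry out 0
  col 1: 6(6) + 4(4) + 0 (carry in) = 10 → A(10), carry out 0
  col 2: E(14) + 4(4) + 0 (carry in) = 18 → 2(2), carry out 1
  col 3: 0(0) + 0(0) + 1 (carry in) = 1 → 1(1), carry out 0
Reading digits MSB→LSB: 12AD
Strip leading zeros: 12AD
= 0x12AD


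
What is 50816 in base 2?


Divide by 2 repeatedly:
50816 ÷ 2 = 25408 remainder 0
25408 ÷ 2 = 12704 remainder 0
12704 ÷ 2 = 6352 remainder 0
6352 ÷ 2 = 3176 remainder 0
3176 ÷ 2 = 1588 remainder 0
1588 ÷ 2 = 794 remainder 0
794 ÷ 2 = 397 remainder 0
397 ÷ 2 = 198 remainder 1
198 ÷ 2 = 99 remainder 0
99 ÷ 2 = 49 remainder 1
49 ÷ 2 = 24 remainder 1
24 ÷ 2 = 12 remainder 0
12 ÷ 2 = 6 remainder 0
6 ÷ 2 = 3 remainder 0
3 ÷ 2 = 1 remainder 1
1 ÷ 2 = 0 remainder 1
Reading remainders bottom-up:
= 1100011010000000
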